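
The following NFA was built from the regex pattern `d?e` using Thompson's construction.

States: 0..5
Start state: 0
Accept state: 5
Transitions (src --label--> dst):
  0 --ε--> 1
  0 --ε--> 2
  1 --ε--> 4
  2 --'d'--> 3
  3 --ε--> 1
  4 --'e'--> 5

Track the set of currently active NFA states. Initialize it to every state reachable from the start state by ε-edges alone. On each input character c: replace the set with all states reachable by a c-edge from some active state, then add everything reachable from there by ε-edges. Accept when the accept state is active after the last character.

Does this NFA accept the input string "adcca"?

start: ε-closure({0}) = {0,1,2,4}
'a' @ 1: {}  — no active states
rest 'dcca' ignored (set empty)
after full input: {}  (accept=5 not in)

Answer: REJECT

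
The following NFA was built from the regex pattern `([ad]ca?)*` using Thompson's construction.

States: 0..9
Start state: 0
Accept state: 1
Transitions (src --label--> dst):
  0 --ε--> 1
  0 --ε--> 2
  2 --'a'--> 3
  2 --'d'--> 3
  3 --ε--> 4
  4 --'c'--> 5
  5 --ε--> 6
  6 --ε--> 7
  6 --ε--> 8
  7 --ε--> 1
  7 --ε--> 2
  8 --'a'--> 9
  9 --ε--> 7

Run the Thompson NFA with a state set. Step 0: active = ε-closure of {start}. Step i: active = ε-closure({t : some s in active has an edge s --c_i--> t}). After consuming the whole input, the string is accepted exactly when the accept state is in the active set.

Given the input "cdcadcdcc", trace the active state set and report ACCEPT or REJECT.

Answer: REJECT

Steps:
S₀ = ε-closure({0}) = {0,1,2}
'c' @ 1: {}  — dead — no transitions
rest 'dcadcdcc' ignored (set empty)
end set {} — state 1 not in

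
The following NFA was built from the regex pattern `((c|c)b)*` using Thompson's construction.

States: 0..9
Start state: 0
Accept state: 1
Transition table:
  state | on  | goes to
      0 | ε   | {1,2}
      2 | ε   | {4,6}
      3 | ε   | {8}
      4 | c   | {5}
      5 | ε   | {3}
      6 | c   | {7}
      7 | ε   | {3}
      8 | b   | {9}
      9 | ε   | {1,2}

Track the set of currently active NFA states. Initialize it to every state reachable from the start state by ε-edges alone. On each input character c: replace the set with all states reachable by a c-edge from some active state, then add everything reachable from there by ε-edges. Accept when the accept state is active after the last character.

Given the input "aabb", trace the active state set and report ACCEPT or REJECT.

S₀ = ε-closure({0}) = {0,1,2,4,6}
'a' @ 1: {}  — no active states
rest 'abb' ignored (set empty)
after full input: {}  (accept=1 not in)

Answer: REJECT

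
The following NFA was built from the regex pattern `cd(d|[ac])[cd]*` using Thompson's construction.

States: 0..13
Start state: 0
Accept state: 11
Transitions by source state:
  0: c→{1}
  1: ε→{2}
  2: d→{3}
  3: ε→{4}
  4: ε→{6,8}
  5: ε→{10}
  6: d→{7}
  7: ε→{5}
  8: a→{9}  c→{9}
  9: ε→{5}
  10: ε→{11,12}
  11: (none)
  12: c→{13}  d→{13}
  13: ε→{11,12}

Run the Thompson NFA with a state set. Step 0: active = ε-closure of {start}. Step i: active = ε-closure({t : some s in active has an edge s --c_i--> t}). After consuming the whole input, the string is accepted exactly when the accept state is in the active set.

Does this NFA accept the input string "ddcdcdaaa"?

start: ε-closure({0}) = {0}
'd' @ 1: {}  — state set empty
rest 'dcdcdaaa' ignored (set empty)
final: {}; accept 11 not in set

Answer: REJECT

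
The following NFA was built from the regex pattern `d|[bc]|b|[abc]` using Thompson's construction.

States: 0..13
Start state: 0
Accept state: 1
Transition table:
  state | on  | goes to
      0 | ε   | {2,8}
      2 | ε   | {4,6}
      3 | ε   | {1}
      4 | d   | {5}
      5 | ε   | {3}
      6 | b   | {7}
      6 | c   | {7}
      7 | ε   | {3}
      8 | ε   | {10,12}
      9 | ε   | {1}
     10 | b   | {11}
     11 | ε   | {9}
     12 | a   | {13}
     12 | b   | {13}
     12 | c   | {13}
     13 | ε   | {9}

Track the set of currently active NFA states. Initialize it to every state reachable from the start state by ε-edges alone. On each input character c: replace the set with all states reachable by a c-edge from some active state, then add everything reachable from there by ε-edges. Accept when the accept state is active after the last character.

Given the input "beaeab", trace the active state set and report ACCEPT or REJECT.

initial (ε-close {0}): {0,2,4,6,8,10,12}
'b' @ 1: {1,3,7,9,11,13}  (accept∈set)
'e' @ 2: {}  — state set empty
rest 'aeab' ignored (set empty)
final: {}; accept 1 not in set

Answer: REJECT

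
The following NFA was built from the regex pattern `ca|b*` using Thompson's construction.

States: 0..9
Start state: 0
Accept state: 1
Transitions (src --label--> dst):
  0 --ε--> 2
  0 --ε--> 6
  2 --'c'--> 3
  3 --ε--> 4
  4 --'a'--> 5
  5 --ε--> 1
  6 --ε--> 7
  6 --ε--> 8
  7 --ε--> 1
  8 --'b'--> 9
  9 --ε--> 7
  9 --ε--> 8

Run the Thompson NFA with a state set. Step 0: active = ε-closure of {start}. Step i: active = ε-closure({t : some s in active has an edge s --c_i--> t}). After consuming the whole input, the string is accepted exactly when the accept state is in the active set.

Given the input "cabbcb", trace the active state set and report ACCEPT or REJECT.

Answer: REJECT

Steps:
start: ε-closure({0}) = {0,1,2,6,7,8}
'c' @ 1: {3,4}
'a' @ 2: {1,5}  ✓accept
'b' @ 3: {}  — dead — no transitions
rest 'bcb' ignored (set empty)
final: {}; accept 1 not in set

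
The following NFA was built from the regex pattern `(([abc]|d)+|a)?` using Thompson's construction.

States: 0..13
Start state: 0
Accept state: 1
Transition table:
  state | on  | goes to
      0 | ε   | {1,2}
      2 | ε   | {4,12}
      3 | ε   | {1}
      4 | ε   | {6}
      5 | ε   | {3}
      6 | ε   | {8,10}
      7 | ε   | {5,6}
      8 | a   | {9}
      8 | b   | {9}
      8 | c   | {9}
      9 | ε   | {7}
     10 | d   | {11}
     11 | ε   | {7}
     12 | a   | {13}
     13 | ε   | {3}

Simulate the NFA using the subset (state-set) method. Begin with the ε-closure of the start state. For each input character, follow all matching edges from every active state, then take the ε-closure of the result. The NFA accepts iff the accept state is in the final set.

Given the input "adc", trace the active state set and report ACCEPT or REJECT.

S₀ = ε-closure({0}) = {0,1,2,4,6,8,10,12}
'a' @ 1: {1,3,5,6,7,8,9,10,13}  ✓accept
'd' @ 2: {1,3,5,6,7,8,10,11}  ✓accept
'c' @ 3: {1,3,5,6,7,8,9,10}  ✓accept
final: {1,3,5,6,7,8,9,10}; accept 1 in set

Answer: ACCEPT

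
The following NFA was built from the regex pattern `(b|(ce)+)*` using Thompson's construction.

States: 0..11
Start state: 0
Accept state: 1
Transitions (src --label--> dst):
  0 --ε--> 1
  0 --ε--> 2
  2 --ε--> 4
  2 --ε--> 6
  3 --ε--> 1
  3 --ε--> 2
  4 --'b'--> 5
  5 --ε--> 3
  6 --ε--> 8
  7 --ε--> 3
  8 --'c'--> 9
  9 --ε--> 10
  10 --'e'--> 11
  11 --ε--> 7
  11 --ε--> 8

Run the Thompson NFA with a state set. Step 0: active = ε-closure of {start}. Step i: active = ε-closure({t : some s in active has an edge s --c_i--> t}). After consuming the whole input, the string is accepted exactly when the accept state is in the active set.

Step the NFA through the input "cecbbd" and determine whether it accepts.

Answer: REJECT

Steps:
initial (ε-close {0}): {0,1,2,4,6,8}
'c' @ 1: {9,10}
'e' @ 2: {1,2,3,4,6,7,8,11}  (accept∈set)
'c' @ 3: {9,10}
'b' @ 4: {}  — state set empty
rest 'bd' ignored (set empty)
end set {} — state 1 not in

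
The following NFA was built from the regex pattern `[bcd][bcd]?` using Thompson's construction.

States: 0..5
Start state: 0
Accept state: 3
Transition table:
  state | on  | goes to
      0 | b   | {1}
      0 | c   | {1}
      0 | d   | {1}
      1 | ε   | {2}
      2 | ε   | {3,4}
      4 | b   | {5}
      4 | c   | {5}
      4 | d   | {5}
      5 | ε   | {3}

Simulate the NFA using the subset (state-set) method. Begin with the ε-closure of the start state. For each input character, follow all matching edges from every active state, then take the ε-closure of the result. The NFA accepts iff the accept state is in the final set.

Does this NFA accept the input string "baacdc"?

Answer: REJECT

Trace:
S₀ = ε-closure({0}) = {0}
'b' @ 1: {1,2,3,4}  [accepting]
'a' @ 2: {}  — dead — no transitions
rest 'acdc' ignored (set empty)
final: {}; accept 3 not in set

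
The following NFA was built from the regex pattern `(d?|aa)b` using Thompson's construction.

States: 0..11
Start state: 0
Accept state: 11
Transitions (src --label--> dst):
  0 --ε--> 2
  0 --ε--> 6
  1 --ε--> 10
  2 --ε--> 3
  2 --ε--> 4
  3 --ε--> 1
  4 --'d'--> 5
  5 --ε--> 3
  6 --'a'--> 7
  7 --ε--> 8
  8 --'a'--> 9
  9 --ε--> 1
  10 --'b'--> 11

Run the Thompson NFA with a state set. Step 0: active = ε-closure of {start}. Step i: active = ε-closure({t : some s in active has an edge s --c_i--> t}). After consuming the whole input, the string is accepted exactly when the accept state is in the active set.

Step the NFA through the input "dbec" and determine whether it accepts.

S₀ = ε-closure({0}) = {0,1,2,3,4,6,10}
'd' @ 1: {1,3,5,10}
'b' @ 2: {11}  [accepting]
'e' @ 3: {}  — no active states
rest 'c' ignored (set empty)
after full input: {}  (accept=11 not in)

Answer: REJECT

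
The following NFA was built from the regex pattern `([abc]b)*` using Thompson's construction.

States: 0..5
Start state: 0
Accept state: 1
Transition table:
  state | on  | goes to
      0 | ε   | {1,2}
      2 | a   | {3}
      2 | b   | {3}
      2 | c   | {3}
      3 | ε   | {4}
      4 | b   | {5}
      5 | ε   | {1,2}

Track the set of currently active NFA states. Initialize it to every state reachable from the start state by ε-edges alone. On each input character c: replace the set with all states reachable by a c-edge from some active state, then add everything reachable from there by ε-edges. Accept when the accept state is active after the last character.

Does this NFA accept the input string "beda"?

initial (ε-close {0}): {0,1,2}
'b' @ 1: {3,4}
'e' @ 2: {}  — dead — no transitions
rest 'da' ignored (set empty)
after full input: {}  (accept=1 not in)

Answer: REJECT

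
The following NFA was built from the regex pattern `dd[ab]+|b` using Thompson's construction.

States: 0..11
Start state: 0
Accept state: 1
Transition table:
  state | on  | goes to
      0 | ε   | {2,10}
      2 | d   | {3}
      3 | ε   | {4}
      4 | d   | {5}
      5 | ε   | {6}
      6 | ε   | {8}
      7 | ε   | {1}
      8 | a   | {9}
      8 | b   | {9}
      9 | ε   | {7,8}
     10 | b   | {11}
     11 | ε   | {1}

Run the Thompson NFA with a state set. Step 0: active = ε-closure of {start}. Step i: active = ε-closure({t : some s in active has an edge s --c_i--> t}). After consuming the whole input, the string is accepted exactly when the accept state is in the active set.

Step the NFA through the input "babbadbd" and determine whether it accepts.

Answer: REJECT

Trace:
initial (ε-close {0}): {0,2,10}
'b' @ 1: {1,11}  (accept∈set)
'a' @ 2: {}  — dead — no transitions
rest 'bbadbd' ignored (set empty)
after full input: {}  (accept=1 not in)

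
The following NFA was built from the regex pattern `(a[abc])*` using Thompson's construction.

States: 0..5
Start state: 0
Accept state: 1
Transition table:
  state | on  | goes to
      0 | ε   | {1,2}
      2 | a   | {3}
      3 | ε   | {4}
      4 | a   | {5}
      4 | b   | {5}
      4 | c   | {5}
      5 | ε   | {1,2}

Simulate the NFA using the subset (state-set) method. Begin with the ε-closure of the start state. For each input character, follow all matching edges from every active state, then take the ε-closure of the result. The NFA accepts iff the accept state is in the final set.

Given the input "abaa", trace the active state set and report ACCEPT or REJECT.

Answer: ACCEPT

Trace:
start: ε-closure({0}) = {0,1,2}
'a' @ 1: {3,4}
'b' @ 2: {1,2,5}  [accepting]
'a' @ 3: {3,4}
'a' @ 4: {1,2,5}  [accepting]
end set {1,2,5} — state 1 in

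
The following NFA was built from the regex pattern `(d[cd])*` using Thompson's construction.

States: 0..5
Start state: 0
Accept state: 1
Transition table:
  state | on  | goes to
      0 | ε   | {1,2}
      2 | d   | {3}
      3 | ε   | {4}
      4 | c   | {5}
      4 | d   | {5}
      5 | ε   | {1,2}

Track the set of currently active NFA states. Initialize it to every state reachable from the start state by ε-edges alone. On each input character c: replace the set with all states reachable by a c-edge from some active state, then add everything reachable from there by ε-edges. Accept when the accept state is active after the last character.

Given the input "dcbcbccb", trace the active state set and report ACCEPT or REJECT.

initial (ε-close {0}): {0,1,2}
'd' @ 1: {3,4}
'c' @ 2: {1,2,5}  [accepting]
'b' @ 3: {}  — no active states
rest 'cbccb' ignored (set empty)
after full input: {}  (accept=1 not in)

Answer: REJECT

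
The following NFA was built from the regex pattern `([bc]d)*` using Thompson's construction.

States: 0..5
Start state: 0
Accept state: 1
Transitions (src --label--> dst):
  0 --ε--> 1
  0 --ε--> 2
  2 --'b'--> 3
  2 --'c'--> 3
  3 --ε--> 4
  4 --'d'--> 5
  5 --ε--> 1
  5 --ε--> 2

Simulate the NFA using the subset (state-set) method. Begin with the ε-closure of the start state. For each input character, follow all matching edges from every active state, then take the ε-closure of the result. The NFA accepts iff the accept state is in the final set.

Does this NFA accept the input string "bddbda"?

S₀ = ε-closure({0}) = {0,1,2}
'b' @ 1: {3,4}
'd' @ 2: {1,2,5}  ✓accept
'd' @ 3: {}  — dead — no transitions
rest 'bda' ignored (set empty)
end set {} — state 1 not in

Answer: REJECT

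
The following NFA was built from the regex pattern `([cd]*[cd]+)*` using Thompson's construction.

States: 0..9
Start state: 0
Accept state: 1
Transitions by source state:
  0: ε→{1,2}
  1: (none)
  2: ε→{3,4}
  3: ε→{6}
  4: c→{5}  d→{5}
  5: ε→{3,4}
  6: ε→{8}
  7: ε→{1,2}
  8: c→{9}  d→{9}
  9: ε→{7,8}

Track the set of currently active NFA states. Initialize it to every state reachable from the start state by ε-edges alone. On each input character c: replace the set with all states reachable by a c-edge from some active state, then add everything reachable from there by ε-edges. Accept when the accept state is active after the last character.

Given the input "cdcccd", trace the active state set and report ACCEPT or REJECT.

S₀ = ε-closure({0}) = {0,1,2,3,4,6,8}
'c' @ 1: {1,2,3,4,5,6,7,8,9}  (accept∈set)
'd' @ 2: {1,2,3,4,5,6,7,8,9}  (accept∈set)
'c' @ 3: {1,2,3,4,5,6,7,8,9}  (accept∈set)
'c' @ 4: {1,2,3,4,5,6,7,8,9}  (accept∈set)
'c' @ 5: {1,2,3,4,5,6,7,8,9}  (accept∈set)
'd' @ 6: {1,2,3,4,5,6,7,8,9}  (accept∈set)
final: {1,2,3,4,5,6,7,8,9}; accept 1 in set

Answer: ACCEPT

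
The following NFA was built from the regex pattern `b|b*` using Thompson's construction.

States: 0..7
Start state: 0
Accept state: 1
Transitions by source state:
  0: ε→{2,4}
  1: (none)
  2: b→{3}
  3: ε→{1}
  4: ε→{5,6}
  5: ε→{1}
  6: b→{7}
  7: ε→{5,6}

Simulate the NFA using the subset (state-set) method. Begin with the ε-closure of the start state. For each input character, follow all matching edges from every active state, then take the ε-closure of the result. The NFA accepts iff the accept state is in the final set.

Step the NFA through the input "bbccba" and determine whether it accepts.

S₀ = ε-closure({0}) = {0,1,2,4,5,6}
'b' @ 1: {1,3,5,6,7}  ✓accept
'b' @ 2: {1,5,6,7}  ✓accept
'c' @ 3: {}  — no active states
rest 'cba' ignored (set empty)
after full input: {}  (accept=1 not in)

Answer: REJECT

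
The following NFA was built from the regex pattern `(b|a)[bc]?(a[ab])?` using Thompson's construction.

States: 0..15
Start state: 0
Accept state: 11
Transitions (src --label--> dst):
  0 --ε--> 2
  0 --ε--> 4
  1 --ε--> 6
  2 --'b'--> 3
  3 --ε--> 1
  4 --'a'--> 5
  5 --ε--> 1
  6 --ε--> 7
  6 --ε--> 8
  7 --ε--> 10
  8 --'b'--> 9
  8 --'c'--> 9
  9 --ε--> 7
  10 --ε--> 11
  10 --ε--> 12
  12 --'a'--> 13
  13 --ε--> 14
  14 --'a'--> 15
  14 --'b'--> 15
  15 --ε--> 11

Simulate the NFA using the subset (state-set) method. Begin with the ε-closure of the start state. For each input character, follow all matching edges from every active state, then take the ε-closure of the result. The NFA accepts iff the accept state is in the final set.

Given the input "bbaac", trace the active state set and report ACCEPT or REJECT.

Answer: REJECT

Steps:
initial (ε-close {0}): {0,2,4}
'b' @ 1: {1,3,6,7,8,10,11,12}  [accepting]
'b' @ 2: {7,9,10,11,12}  [accepting]
'a' @ 3: {13,14}
'a' @ 4: {11,15}  [accepting]
'c' @ 5: {}  — dead — no transitions
final: {}; accept 11 not in set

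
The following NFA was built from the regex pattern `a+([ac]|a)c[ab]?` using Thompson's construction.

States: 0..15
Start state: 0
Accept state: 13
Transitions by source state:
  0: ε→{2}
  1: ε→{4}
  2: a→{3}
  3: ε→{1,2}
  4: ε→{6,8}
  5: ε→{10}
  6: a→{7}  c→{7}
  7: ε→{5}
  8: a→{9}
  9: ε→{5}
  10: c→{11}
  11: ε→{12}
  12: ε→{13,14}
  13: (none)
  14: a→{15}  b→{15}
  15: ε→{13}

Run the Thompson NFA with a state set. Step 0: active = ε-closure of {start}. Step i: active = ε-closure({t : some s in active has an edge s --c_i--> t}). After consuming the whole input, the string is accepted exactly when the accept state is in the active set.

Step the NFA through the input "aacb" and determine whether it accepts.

Answer: ACCEPT

Derivation:
S₀ = ε-closure({0}) = {0,2}
'a' @ 1: {1,2,3,4,6,8}
'a' @ 2: {1,2,3,4,5,6,7,8,9,10}
'c' @ 3: {5,7,10,11,12,13,14}  ✓accept
'b' @ 4: {13,15}  ✓accept
final: {13,15}; accept 13 in set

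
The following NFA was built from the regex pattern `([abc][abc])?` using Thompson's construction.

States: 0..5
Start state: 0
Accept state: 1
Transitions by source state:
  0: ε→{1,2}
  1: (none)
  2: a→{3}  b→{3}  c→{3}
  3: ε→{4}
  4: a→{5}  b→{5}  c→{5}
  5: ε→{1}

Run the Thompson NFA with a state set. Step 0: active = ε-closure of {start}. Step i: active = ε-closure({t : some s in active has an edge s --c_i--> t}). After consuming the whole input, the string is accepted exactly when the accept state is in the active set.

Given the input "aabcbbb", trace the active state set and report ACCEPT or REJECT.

Answer: REJECT

Trace:
start: ε-closure({0}) = {0,1,2}
'a' @ 1: {3,4}
'a' @ 2: {1,5}  ✓accept
'b' @ 3: {}  — dead — no transitions
rest 'cbbb' ignored (set empty)
end set {} — state 1 not in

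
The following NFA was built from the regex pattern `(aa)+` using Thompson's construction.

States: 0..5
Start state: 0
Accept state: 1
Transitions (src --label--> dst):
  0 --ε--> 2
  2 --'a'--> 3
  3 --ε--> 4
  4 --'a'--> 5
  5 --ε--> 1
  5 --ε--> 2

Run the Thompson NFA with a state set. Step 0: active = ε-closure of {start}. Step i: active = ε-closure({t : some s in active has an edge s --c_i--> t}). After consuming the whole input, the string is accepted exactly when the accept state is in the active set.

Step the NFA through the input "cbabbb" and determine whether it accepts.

Answer: REJECT

Derivation:
start: ε-closure({0}) = {0,2}
'c' @ 1: {}  — state set empty
rest 'babbb' ignored (set empty)
end set {} — state 1 not in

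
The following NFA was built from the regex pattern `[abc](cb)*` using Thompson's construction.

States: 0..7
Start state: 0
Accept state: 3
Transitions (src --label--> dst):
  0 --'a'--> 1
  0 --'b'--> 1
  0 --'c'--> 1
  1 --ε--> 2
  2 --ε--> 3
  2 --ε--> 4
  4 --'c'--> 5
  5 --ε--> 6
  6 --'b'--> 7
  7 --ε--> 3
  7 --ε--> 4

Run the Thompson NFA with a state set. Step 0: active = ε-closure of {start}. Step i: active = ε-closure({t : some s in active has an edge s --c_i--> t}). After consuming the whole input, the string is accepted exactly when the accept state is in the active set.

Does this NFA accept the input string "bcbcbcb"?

S₀ = ε-closure({0}) = {0}
'b' @ 1: {1,2,3,4}  ✓accept
'c' @ 2: {5,6}
'b' @ 3: {3,4,7}  ✓accept
'c' @ 4: {5,6}
'b' @ 5: {3,4,7}  ✓accept
'c' @ 6: {5,6}
'b' @ 7: {3,4,7}  ✓accept
after full input: {3,4,7}  (accept=3 in)

Answer: ACCEPT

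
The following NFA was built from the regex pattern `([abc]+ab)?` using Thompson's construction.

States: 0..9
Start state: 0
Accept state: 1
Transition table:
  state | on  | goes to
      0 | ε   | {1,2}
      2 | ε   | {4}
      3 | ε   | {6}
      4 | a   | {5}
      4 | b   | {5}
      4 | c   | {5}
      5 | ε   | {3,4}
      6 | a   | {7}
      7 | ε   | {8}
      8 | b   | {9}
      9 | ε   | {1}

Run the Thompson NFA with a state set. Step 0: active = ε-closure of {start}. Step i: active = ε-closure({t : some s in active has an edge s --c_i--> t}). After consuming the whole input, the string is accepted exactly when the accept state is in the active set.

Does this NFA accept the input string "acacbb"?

Answer: REJECT

Trace:
initial (ε-close {0}): {0,1,2,4}
'a' @ 1: {3,4,5,6}
'c' @ 2: {3,4,5,6}
'a' @ 3: {3,4,5,6,7,8}
'c' @ 4: {3,4,5,6}
'b' @ 5: {3,4,5,6}
'b' @ 6: {3,4,5,6}
end set {3,4,5,6} — state 1 not in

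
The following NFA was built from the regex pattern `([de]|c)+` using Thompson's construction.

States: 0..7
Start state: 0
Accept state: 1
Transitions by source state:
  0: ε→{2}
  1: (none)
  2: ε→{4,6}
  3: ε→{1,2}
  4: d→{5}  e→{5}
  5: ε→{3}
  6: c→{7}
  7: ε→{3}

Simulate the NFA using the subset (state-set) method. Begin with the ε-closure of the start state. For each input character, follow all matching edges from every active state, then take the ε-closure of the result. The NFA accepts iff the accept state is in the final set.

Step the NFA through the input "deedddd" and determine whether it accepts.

initial (ε-close {0}): {0,2,4,6}
'd' @ 1: {1,2,3,4,5,6}  ✓accept
'e' @ 2: {1,2,3,4,5,6}  ✓accept
'e' @ 3: {1,2,3,4,5,6}  ✓accept
'd' @ 4: {1,2,3,4,5,6}  ✓accept
'd' @ 5: {1,2,3,4,5,6}  ✓accept
'd' @ 6: {1,2,3,4,5,6}  ✓accept
'd' @ 7: {1,2,3,4,5,6}  ✓accept
after full input: {1,2,3,4,5,6}  (accept=1 in)

Answer: ACCEPT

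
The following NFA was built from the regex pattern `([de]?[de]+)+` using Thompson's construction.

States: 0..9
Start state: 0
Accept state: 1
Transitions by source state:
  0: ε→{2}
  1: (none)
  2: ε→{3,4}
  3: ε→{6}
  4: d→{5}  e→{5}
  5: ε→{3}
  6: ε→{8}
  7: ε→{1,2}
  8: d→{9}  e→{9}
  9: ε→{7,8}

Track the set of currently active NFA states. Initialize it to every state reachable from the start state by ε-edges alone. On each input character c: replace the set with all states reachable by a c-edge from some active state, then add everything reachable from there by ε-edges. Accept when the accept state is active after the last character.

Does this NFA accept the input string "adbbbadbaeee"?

Answer: REJECT

Derivation:
initial (ε-close {0}): {0,2,3,4,6,8}
'a' @ 1: {}  — no active states
rest 'dbbbadbaeee' ignored (set empty)
after full input: {}  (accept=1 not in)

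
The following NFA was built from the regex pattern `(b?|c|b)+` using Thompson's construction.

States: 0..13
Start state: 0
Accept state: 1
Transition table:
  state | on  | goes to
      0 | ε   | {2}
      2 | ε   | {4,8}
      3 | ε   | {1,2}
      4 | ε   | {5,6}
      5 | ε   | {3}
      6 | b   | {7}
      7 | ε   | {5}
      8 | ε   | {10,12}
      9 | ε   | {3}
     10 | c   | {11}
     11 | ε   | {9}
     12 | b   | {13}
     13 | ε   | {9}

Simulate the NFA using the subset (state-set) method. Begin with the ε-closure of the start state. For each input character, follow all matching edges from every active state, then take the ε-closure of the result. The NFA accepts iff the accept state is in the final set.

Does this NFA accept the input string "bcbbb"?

Answer: ACCEPT

Steps:
initial (ε-close {0}): {0,1,2,3,4,5,6,8,10,12}
'b' @ 1: {1,2,3,4,5,6,7,8,9,10,12,13}  ✓accept
'c' @ 2: {1,2,3,4,5,6,8,9,10,11,12}  ✓accept
'b' @ 3: {1,2,3,4,5,6,7,8,9,10,12,13}  ✓accept
'b' @ 4: {1,2,3,4,5,6,7,8,9,10,12,13}  ✓accept
'b' @ 5: {1,2,3,4,5,6,7,8,9,10,12,13}  ✓accept
after full input: {1,2,3,4,5,6,7,8,9,10,12,13}  (accept=1 in)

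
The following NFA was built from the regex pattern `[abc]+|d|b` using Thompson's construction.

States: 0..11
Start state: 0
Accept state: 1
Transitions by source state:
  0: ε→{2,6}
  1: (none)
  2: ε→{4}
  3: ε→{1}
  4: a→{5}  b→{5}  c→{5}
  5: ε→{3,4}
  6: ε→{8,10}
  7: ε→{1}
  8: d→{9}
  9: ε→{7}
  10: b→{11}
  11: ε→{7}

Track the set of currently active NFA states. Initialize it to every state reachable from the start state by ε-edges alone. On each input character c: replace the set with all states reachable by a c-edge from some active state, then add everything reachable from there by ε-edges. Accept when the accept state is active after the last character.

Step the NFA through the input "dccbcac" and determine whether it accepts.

start: ε-closure({0}) = {0,2,4,6,8,10}
'd' @ 1: {1,7,9}  [accepting]
'c' @ 2: {}  — state set empty
rest 'cbcac' ignored (set empty)
end set {} — state 1 not in

Answer: REJECT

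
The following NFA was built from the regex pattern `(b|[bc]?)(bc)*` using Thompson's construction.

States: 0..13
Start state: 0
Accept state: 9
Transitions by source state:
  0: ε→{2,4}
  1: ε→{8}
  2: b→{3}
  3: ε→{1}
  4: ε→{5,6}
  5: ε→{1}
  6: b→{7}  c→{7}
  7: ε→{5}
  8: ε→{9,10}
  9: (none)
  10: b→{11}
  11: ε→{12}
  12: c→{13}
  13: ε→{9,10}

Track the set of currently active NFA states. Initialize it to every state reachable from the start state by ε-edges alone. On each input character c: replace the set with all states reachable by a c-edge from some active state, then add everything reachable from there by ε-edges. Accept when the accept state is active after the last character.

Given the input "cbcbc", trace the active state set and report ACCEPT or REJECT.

initial (ε-close {0}): {0,1,2,4,5,6,8,9,10}
'c' @ 1: {1,5,7,8,9,10}  (accept∈set)
'b' @ 2: {11,12}
'c' @ 3: {9,10,13}  (accept∈set)
'b' @ 4: {11,12}
'c' @ 5: {9,10,13}  (accept∈set)
end set {9,10,13} — state 9 in

Answer: ACCEPT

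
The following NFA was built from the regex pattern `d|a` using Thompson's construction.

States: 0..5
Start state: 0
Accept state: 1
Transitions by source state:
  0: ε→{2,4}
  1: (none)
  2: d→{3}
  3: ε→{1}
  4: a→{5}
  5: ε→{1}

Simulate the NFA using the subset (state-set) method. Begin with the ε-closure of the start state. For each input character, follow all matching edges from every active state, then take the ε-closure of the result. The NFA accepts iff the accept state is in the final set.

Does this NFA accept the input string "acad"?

Answer: REJECT

Derivation:
S₀ = ε-closure({0}) = {0,2,4}
'a' @ 1: {1,5}  ✓accept
'c' @ 2: {}  — dead — no transitions
rest 'ad' ignored (set empty)
after full input: {}  (accept=1 not in)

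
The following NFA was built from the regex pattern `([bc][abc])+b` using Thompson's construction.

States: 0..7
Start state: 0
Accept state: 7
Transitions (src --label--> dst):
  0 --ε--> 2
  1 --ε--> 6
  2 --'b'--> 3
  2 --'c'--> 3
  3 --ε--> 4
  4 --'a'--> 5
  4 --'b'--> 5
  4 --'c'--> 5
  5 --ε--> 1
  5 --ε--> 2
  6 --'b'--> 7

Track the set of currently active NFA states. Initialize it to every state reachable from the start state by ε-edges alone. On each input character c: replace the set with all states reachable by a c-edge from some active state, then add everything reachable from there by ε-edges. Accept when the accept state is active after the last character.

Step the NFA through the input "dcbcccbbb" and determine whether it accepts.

Answer: REJECT

Trace:
initial (ε-close {0}): {0,2}
'd' @ 1: {}  — no active states
rest 'cbcccbbb' ignored (set empty)
end set {} — state 7 not in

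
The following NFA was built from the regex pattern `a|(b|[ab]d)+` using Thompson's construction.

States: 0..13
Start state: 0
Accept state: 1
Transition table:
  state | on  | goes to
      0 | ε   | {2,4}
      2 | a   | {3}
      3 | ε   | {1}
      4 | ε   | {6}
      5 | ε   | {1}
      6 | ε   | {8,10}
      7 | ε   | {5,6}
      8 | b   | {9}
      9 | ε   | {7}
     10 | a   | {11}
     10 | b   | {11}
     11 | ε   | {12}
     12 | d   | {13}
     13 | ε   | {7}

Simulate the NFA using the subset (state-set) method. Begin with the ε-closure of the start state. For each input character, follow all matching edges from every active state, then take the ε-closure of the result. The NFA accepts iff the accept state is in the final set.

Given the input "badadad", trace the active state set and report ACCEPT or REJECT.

Answer: ACCEPT

Derivation:
S₀ = ε-closure({0}) = {0,2,4,6,8,10}
'b' @ 1: {1,5,6,7,8,9,10,11,12}  [accepting]
'a' @ 2: {11,12}
'd' @ 3: {1,5,6,7,8,10,13}  [accepting]
'a' @ 4: {11,12}
'd' @ 5: {1,5,6,7,8,10,13}  [accepting]
'a' @ 6: {11,12}
'd' @ 7: {1,5,6,7,8,10,13}  [accepting]
after full input: {1,5,6,7,8,10,13}  (accept=1 in)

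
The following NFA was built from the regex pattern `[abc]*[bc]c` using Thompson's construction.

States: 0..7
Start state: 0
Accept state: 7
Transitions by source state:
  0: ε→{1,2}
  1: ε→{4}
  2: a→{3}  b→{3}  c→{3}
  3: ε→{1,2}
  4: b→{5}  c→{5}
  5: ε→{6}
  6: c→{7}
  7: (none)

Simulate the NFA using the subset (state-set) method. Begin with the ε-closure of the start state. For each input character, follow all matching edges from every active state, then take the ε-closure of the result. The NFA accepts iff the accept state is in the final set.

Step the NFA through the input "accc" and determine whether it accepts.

initial (ε-close {0}): {0,1,2,4}
'a' @ 1: {1,2,3,4}
'c' @ 2: {1,2,3,4,5,6}
'c' @ 3: {1,2,3,4,5,6,7}  (accept∈set)
'c' @ 4: {1,2,3,4,5,6,7}  (accept∈set)
final: {1,2,3,4,5,6,7}; accept 7 in set

Answer: ACCEPT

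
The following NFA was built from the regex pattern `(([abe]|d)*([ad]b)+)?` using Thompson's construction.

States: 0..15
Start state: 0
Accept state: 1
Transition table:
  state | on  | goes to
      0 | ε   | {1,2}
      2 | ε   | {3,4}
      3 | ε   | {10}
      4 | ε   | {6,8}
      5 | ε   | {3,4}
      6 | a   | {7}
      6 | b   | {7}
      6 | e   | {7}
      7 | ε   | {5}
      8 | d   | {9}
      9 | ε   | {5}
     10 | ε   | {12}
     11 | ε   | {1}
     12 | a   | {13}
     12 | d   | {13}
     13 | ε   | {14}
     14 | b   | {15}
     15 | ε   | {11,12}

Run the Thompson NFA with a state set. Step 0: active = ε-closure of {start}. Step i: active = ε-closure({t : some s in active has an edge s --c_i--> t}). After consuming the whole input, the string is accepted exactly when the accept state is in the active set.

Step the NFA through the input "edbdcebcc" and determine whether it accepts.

initial (ε-close {0}): {0,1,2,3,4,6,8,10,12}
'e' @ 1: {3,4,5,6,7,8,10,12}
'd' @ 2: {3,4,5,6,8,9,10,12,13,14}
'b' @ 3: {1,3,4,5,6,7,8,10,11,12,15}  [accepting]
'd' @ 4: {3,4,5,6,8,9,10,12,13,14}
'c' @ 5: {}  — no active states
rest 'ebcc' ignored (set empty)
after full input: {}  (accept=1 not in)

Answer: REJECT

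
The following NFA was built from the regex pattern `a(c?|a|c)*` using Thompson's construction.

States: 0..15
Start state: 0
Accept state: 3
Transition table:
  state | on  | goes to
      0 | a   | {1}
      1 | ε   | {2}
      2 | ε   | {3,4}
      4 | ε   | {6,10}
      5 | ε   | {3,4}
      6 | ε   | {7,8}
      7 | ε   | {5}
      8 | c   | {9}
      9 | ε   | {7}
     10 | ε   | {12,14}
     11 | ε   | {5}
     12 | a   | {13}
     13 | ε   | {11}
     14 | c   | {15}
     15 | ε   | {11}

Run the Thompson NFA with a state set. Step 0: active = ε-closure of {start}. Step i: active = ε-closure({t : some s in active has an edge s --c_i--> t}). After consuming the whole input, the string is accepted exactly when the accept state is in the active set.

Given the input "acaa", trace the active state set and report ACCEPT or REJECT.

initial (ε-close {0}): {0}
'a' @ 1: {1,2,3,4,5,6,7,8,10,12,14}  ✓accept
'c' @ 2: {3,4,5,6,7,8,9,10,11,12,14,15}  ✓accept
'a' @ 3: {3,4,5,6,7,8,10,11,12,13,14}  ✓accept
'a' @ 4: {3,4,5,6,7,8,10,11,12,13,14}  ✓accept
end set {3,4,5,6,7,8,10,11,12,13,14} — state 3 in

Answer: ACCEPT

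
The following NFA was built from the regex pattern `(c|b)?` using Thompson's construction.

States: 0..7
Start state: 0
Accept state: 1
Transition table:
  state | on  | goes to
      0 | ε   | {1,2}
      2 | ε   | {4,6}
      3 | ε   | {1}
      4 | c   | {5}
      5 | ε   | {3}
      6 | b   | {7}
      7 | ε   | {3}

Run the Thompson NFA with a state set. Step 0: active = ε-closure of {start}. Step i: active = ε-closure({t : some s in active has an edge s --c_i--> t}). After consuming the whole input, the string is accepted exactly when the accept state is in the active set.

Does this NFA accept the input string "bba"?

Answer: REJECT

Trace:
start: ε-closure({0}) = {0,1,2,4,6}
'b' @ 1: {1,3,7}  (accept∈set)
'b' @ 2: {}  — state set empty
rest 'a' ignored (set empty)
end set {} — state 1 not in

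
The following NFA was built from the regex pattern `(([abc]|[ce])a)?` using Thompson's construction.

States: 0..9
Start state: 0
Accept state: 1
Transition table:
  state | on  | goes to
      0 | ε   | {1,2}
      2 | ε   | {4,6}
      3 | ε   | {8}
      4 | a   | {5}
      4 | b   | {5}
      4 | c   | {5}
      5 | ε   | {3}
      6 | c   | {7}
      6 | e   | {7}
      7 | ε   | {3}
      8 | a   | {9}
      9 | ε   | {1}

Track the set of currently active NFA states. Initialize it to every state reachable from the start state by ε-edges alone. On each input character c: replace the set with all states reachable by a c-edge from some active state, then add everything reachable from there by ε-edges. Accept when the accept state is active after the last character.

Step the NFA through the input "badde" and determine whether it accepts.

Answer: REJECT

Steps:
S₀ = ε-closure({0}) = {0,1,2,4,6}
'b' @ 1: {3,5,8}
'a' @ 2: {1,9}  ✓accept
'd' @ 3: {}  — dead — no transitions
rest 'de' ignored (set empty)
end set {} — state 1 not in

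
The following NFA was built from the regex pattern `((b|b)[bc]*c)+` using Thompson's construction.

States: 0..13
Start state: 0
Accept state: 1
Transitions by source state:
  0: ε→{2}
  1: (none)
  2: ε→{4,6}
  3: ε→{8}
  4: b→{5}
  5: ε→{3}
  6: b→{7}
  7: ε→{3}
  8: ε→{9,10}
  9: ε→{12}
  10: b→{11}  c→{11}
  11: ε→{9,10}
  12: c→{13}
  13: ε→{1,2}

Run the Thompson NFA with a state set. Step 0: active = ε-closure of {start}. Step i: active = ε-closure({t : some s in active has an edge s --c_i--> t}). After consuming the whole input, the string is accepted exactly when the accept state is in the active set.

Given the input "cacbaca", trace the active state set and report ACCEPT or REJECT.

Answer: REJECT

Steps:
start: ε-closure({0}) = {0,2,4,6}
'c' @ 1: {}  — no active states
rest 'acbaca' ignored (set empty)
final: {}; accept 1 not in set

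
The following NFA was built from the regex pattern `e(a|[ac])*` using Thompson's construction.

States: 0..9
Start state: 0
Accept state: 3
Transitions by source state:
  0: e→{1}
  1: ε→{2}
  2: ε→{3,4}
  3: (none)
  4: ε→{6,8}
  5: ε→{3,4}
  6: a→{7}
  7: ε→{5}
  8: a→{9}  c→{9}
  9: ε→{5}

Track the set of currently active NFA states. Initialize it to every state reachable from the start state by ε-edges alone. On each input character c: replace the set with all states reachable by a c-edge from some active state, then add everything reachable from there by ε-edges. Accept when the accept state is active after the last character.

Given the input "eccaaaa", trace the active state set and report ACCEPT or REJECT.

initial (ε-close {0}): {0}
'e' @ 1: {1,2,3,4,6,8}  [accepting]
'c' @ 2: {3,4,5,6,8,9}  [accepting]
'c' @ 3: {3,4,5,6,8,9}  [accepting]
'a' @ 4: {3,4,5,6,7,8,9}  [accepting]
'a' @ 5: {3,4,5,6,7,8,9}  [accepting]
'a' @ 6: {3,4,5,6,7,8,9}  [accepting]
'a' @ 7: {3,4,5,6,7,8,9}  [accepting]
final: {3,4,5,6,7,8,9}; accept 3 in set

Answer: ACCEPT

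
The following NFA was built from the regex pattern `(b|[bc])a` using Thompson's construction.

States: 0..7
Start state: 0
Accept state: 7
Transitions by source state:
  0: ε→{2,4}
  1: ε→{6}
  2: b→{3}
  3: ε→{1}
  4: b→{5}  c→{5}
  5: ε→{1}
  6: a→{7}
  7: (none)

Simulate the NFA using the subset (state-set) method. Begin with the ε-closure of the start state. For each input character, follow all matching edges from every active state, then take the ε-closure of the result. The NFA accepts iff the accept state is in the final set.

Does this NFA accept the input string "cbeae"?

start: ε-closure({0}) = {0,2,4}
'c' @ 1: {1,5,6}
'b' @ 2: {}  — state set empty
rest 'eae' ignored (set empty)
after full input: {}  (accept=7 not in)

Answer: REJECT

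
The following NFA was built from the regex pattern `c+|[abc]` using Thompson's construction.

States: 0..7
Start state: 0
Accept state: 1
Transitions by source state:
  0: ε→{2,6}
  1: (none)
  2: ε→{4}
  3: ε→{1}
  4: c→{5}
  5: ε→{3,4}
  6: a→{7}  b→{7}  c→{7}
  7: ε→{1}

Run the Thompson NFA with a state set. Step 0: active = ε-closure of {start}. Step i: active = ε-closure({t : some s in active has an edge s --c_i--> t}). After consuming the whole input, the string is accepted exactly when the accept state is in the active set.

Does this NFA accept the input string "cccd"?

Answer: REJECT

Steps:
initial (ε-close {0}): {0,2,4,6}
'c' @ 1: {1,3,4,5,7}  [accepting]
'c' @ 2: {1,3,4,5}  [accepting]
'c' @ 3: {1,3,4,5}  [accepting]
'd' @ 4: {}  — state set empty
after full input: {}  (accept=1 not in)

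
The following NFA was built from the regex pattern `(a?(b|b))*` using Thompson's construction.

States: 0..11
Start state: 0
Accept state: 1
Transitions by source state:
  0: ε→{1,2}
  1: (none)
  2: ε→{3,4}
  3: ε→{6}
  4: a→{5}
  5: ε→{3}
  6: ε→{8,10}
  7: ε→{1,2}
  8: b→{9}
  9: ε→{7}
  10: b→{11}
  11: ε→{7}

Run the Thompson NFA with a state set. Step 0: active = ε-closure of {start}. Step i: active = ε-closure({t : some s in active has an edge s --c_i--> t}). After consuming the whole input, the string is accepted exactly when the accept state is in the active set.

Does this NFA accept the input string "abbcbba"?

initial (ε-close {0}): {0,1,2,3,4,6,8,10}
'a' @ 1: {3,5,6,8,10}
'b' @ 2: {1,2,3,4,6,7,8,9,10,11}  [accepting]
'b' @ 3: {1,2,3,4,6,7,8,9,10,11}  [accepting]
'c' @ 4: {}  — dead — no transitions
rest 'bba' ignored (set empty)
final: {}; accept 1 not in set

Answer: REJECT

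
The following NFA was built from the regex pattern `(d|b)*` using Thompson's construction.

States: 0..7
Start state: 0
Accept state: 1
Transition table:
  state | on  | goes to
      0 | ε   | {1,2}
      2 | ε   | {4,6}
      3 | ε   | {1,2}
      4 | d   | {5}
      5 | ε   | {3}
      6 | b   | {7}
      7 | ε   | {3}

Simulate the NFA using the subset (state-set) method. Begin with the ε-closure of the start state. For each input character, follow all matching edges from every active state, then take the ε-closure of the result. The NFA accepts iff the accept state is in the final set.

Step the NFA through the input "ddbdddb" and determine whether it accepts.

Answer: ACCEPT

Steps:
initial (ε-close {0}): {0,1,2,4,6}
'd' @ 1: {1,2,3,4,5,6}  [accepting]
'd' @ 2: {1,2,3,4,5,6}  [accepting]
'b' @ 3: {1,2,3,4,6,7}  [accepting]
'd' @ 4: {1,2,3,4,5,6}  [accepting]
'd' @ 5: {1,2,3,4,5,6}  [accepting]
'd' @ 6: {1,2,3,4,5,6}  [accepting]
'b' @ 7: {1,2,3,4,6,7}  [accepting]
after full input: {1,2,3,4,6,7}  (accept=1 in)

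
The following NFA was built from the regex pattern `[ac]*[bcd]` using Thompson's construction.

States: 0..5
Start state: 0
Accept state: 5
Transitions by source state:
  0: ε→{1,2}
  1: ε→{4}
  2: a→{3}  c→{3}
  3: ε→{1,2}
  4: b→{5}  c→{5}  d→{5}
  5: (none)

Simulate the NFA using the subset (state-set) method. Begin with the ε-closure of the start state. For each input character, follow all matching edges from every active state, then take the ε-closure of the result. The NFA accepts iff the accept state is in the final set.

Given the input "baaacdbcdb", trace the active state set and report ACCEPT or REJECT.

initial (ε-close {0}): {0,1,2,4}
'b' @ 1: {5}  [accepting]
'a' @ 2: {}  — state set empty
rest 'aacdbcdb' ignored (set empty)
final: {}; accept 5 not in set

Answer: REJECT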